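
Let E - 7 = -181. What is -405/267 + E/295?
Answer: -55311/26255 ≈ -2.1067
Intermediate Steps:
E = -174 (E = 7 - 181 = -174)
-405/267 + E/295 = -405/267 - 174/295 = -405*1/267 - 174*1/295 = -135/89 - 174/295 = -55311/26255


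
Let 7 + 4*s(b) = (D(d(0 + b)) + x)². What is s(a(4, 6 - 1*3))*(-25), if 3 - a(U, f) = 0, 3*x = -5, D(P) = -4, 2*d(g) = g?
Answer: -2825/18 ≈ -156.94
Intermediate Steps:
d(g) = g/2
x = -5/3 (x = (⅓)*(-5) = -5/3 ≈ -1.6667)
a(U, f) = 3 (a(U, f) = 3 - 1*0 = 3 + 0 = 3)
s(b) = 113/18 (s(b) = -7/4 + (-4 - 5/3)²/4 = -7/4 + (-17/3)²/4 = -7/4 + (¼)*(289/9) = -7/4 + 289/36 = 113/18)
s(a(4, 6 - 1*3))*(-25) = (113/18)*(-25) = -2825/18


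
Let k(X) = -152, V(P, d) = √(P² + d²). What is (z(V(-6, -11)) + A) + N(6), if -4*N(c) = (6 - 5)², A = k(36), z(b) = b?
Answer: -609/4 + √157 ≈ -139.72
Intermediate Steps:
A = -152
N(c) = -¼ (N(c) = -(6 - 5)²/4 = -¼*1² = -¼*1 = -¼)
(z(V(-6, -11)) + A) + N(6) = (√((-6)² + (-11)²) - 152) - ¼ = (√(36 + 121) - 152) - ¼ = (√157 - 152) - ¼ = (-152 + √157) - ¼ = -609/4 + √157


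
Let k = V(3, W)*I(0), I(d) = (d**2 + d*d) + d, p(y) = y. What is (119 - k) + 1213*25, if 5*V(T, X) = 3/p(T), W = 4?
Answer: 30444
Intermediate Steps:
I(d) = d + 2*d**2 (I(d) = (d**2 + d**2) + d = 2*d**2 + d = d + 2*d**2)
V(T, X) = 3/(5*T) (V(T, X) = (3/T)/5 = 3/(5*T))
k = 0 (k = ((3/5)/3)*(0*(1 + 2*0)) = ((3/5)*(1/3))*(0*(1 + 0)) = (0*1)/5 = (1/5)*0 = 0)
(119 - k) + 1213*25 = (119 - 1*0) + 1213*25 = (119 + 0) + 30325 = 119 + 30325 = 30444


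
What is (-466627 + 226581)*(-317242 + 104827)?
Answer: 50989371090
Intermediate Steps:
(-466627 + 226581)*(-317242 + 104827) = -240046*(-212415) = 50989371090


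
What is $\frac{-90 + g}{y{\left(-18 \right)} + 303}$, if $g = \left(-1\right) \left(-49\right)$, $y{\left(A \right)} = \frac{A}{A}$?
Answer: $- \frac{41}{304} \approx -0.13487$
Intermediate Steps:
$y{\left(A \right)} = 1$
$g = 49$
$\frac{-90 + g}{y{\left(-18 \right)} + 303} = \frac{-90 + 49}{1 + 303} = - \frac{41}{304}$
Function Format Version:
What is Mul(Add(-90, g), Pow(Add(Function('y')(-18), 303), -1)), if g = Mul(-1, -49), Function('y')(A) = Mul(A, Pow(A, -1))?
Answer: Rational(-41, 304) ≈ -0.13487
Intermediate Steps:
Function('y')(A) = 1
g = 49
Mul(Add(-90, g), Pow(Add(Function('y')(-18), 303), -1)) = Mul(Add(-90, 49), Pow(Add(1, 303), -1)) = Mul(-41, Pow(304, -1)) = Mul(-41, Rational(1, 304)) = Rational(-41, 304)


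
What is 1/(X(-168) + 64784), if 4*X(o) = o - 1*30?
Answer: 2/129469 ≈ 1.5448e-5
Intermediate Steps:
X(o) = -15/2 + o/4 (X(o) = (o - 1*30)/4 = (o - 30)/4 = (-30 + o)/4 = -15/2 + o/4)
1/(X(-168) + 64784) = 1/((-15/2 + (¼)*(-168)) + 64784) = 1/((-15/2 - 42) + 64784) = 1/(-99/2 + 64784) = 1/(129469/2) = 2/129469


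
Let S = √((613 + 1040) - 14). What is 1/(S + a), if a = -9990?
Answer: -9990/99798461 - √1639/99798461 ≈ -0.00010051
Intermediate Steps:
S = √1639 (S = √(1653 - 14) = √1639 ≈ 40.485)
1/(S + a) = 1/(√1639 - 9990) = 1/(-9990 + √1639)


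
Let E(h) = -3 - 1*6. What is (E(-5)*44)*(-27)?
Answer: 10692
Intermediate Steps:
E(h) = -9 (E(h) = -3 - 6 = -9)
(E(-5)*44)*(-27) = -9*44*(-27) = -396*(-27) = 10692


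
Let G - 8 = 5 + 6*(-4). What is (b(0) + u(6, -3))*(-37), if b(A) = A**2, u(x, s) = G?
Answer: 407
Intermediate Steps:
G = -11 (G = 8 + (5 + 6*(-4)) = 8 + (5 - 24) = 8 - 19 = -11)
u(x, s) = -11
(b(0) + u(6, -3))*(-37) = (0**2 - 11)*(-37) = (0 - 11)*(-37) = -11*(-37) = 407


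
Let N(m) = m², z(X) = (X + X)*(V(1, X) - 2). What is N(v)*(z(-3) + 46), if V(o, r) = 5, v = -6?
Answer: 1008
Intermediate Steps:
z(X) = 6*X (z(X) = (X + X)*(5 - 2) = (2*X)*3 = 6*X)
N(v)*(z(-3) + 46) = (-6)²*(6*(-3) + 46) = 36*(-18 + 46) = 36*28 = 1008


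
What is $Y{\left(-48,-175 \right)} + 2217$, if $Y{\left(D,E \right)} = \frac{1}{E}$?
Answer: $\frac{387974}{175} \approx 2217.0$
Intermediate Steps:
$Y{\left(-48,-175 \right)} + 2217 = \frac{1}{-175} + 2217 = - \frac{1}{175} + 2217 = \frac{387974}{175}$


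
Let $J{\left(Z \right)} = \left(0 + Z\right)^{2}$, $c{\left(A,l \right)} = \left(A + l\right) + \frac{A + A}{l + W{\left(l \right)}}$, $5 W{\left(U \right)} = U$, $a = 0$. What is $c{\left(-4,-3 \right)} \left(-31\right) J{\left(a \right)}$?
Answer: $0$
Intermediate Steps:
$W{\left(U \right)} = \frac{U}{5}$
$c{\left(A,l \right)} = A + l + \frac{5 A}{3 l}$ ($c{\left(A,l \right)} = \left(A + l\right) + \frac{A + A}{l + \frac{l}{5}} = \left(A + l\right) + \frac{2 A}{\frac{6}{5} l} = \left(A + l\right) + 2 A \frac{5}{6 l} = \left(A + l\right) + \frac{5 A}{3 l} = A + l + \frac{5 A}{3 l}$)
$J{\left(Z \right)} = Z^{2}$
$c{\left(-4,-3 \right)} \left(-31\right) J{\left(a \right)} = \left(-4 - 3 + \frac{5}{3} \left(-4\right) \frac{1}{-3}\right) \left(-31\right) 0^{2} = \left(-4 - 3 + \frac{5}{3} \left(-4\right) \left(- \frac{1}{3}\right)\right) \left(-31\right) 0 = \left(-4 - 3 + \frac{20}{9}\right) \left(-31\right) 0 = \left(- \frac{43}{9}\right) \left(-31\right) 0 = \frac{1333}{9} \cdot 0 = 0$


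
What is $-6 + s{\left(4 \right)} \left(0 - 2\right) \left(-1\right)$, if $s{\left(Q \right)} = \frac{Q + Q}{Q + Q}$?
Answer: $-4$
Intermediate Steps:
$s{\left(Q \right)} = 1$ ($s{\left(Q \right)} = \frac{2 Q}{2 Q} = 2 Q \frac{1}{2 Q} = 1$)
$-6 + s{\left(4 \right)} \left(0 - 2\right) \left(-1\right) = -6 + 1 \left(0 - 2\right) \left(-1\right) = -6 + 1 \left(\left(-2\right) \left(-1\right)\right) = -6 + 1 \cdot 2 = -6 + 2 = -4$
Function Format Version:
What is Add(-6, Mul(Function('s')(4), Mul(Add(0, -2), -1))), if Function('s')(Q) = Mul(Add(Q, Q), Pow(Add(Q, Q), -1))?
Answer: -4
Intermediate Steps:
Function('s')(Q) = 1 (Function('s')(Q) = Mul(Mul(2, Q), Pow(Mul(2, Q), -1)) = Mul(Mul(2, Q), Mul(Rational(1, 2), Pow(Q, -1))) = 1)
Add(-6, Mul(Function('s')(4), Mul(Add(0, -2), -1))) = Add(-6, Mul(1, Mul(Add(0, -2), -1))) = Add(-6, Mul(1, Mul(-2, -1))) = Add(-6, Mul(1, 2)) = Add(-6, 2) = -4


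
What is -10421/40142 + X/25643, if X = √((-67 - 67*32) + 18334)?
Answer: -10421/40142 + √16123/25643 ≈ -0.25465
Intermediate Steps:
X = √16123 (X = √((-67 - 2144) + 18334) = √(-2211 + 18334) = √16123 ≈ 126.98)
-10421/40142 + X/25643 = -10421/40142 + √16123/25643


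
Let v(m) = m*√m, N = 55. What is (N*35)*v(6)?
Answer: 11550*√6 ≈ 28292.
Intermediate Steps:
v(m) = m^(3/2)
(N*35)*v(6) = (55*35)*6^(3/2) = 1925*(6*√6) = 11550*√6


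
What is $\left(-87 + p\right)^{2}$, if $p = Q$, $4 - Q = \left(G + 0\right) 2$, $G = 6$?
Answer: $9025$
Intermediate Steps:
$Q = -8$ ($Q = 4 - \left(6 + 0\right) 2 = 4 - 6 \cdot 2 = 4 - 12 = -8$)
$p = -8$
$\left(-87 + p\right)^{2} = \left(-87 - 8\right)^{2} = \left(-95\right)^{2} = 9025$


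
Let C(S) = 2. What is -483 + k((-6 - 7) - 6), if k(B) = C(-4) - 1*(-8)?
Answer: -473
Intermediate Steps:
k(B) = 10 (k(B) = 2 - 1*(-8) = 2 + 8 = 10)
-483 + k((-6 - 7) - 6) = -483 + 10 = -473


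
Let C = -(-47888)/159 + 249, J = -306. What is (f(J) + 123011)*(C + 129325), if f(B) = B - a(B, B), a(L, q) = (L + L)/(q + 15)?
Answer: 245781870585874/15423 ≈ 1.5936e+10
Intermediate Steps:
C = 87479/159 (C = -(-47888)/159 + 249 = -328*(-146/159) + 249 = 47888/159 + 249 = 87479/159 ≈ 550.18)
a(L, q) = 2*L/(15 + q) (a(L, q) = (2*L)/(15 + q) = 2*L/(15 + q))
f(B) = B - 2*B/(15 + B)
(f(J) + 123011)*(C + 129325) = (-306*(13 - 306)/(15 - 306) + 123011)*(87479/159 + 129325) = (-306*(-293)/(-291) + 123011)*(20650154/159) = (-306*(-1/291)*(-293) + 123011)*(20650154/159) = (-29886/97 + 123011)*(20650154/159) = (11902181/97)*(20650154/159) = 245781870585874/15423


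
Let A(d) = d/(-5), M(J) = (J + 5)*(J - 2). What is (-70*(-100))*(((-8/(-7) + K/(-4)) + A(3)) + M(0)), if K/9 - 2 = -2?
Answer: -66200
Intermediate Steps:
K = 0 (K = 18 + 9*(-2) = 18 - 18 = 0)
M(J) = (-2 + J)*(5 + J) (M(J) = (5 + J)*(-2 + J) = (-2 + J)*(5 + J))
A(d) = -d/5 (A(d) = d*(-1/5) = -d/5)
(-70*(-100))*(((-8/(-7) + K/(-4)) + A(3)) + M(0)) = (-70*(-100))*(((-8/(-7) + 0/(-4)) - 1/5*3) + (-10 + 0**2 + 3*0)) = 7000*(((-8*(-1/7) + 0*(-1/4)) - 3/5) + (-10 + 0 + 0)) = 7000*(((8/7 + 0) - 3/5) - 10) = 7000*((8/7 - 3/5) - 10) = 7000*(19/35 - 10) = 7000*(-331/35) = -66200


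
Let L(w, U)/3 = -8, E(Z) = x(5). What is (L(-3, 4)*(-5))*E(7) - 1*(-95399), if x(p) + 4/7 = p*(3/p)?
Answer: 669833/7 ≈ 95690.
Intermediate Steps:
x(p) = 17/7 (x(p) = -4/7 + p*(3/p) = -4/7 + 3 = 17/7)
E(Z) = 17/7
L(w, U) = -24 (L(w, U) = 3*(-8) = -24)
(L(-3, 4)*(-5))*E(7) - 1*(-95399) = -24*(-5)*(17/7) - 1*(-95399) = 120*(17/7) + 95399 = 2040/7 + 95399 = 669833/7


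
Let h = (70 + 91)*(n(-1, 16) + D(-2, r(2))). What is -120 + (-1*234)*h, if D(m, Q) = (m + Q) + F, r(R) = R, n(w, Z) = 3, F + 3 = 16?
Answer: -602904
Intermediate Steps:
F = 13 (F = -3 + 16 = 13)
D(m, Q) = 13 + Q + m (D(m, Q) = (m + Q) + 13 = (Q + m) + 13 = 13 + Q + m)
h = 2576 (h = (70 + 91)*(3 + (13 + 2 - 2)) = 161*(3 + 13) = 161*16 = 2576)
-120 + (-1*234)*h = -120 - 1*234*2576 = -120 - 234*2576 = -120 - 602784 = -602904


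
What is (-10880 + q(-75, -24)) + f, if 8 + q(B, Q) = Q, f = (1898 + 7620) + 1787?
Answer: 393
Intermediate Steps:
f = 11305 (f = 9518 + 1787 = 11305)
q(B, Q) = -8 + Q
(-10880 + q(-75, -24)) + f = (-10880 + (-8 - 24)) + 11305 = (-10880 - 32) + 11305 = -10912 + 11305 = 393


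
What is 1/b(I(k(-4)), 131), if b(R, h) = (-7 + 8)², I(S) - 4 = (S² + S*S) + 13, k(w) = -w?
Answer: 1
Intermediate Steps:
I(S) = 17 + 2*S² (I(S) = 4 + ((S² + S*S) + 13) = 4 + ((S² + S²) + 13) = 4 + (2*S² + 13) = 4 + (13 + 2*S²) = 17 + 2*S²)
b(R, h) = 1 (b(R, h) = 1² = 1)
1/b(I(k(-4)), 131) = 1/1 = 1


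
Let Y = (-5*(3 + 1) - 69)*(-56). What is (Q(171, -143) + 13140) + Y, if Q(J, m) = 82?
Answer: 18206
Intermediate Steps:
Y = 4984 (Y = (-5*4 - 69)*(-56) = (-20 - 69)*(-56) = -89*(-56) = 4984)
(Q(171, -143) + 13140) + Y = (82 + 13140) + 4984 = 13222 + 4984 = 18206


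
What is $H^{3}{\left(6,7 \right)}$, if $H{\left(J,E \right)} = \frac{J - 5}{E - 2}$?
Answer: $\frac{1}{125} \approx 0.008$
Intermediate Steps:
$H{\left(J,E \right)} = \frac{-5 + J}{-2 + E}$
$H^{3}{\left(6,7 \right)} = \left(\frac{-5 + 6}{-2 + 7}\right)^{3} = \left(\frac{1}{5} \cdot 1\right)^{3} = \left(\frac{1}{5}\right)^{3} = \frac{1}{125}$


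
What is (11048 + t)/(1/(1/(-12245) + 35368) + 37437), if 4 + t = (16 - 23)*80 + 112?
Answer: 1147231990191/4053314840432 ≈ 0.28304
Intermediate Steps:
t = -452 (t = -4 + ((16 - 23)*80 + 112) = -4 + (-7*80 + 112) = -4 + (-560 + 112) = -4 - 448 = -452)
(11048 + t)/(1/(1/(-12245) + 35368) + 37437) = (11048 - 452)/(1/(1/(-12245) + 35368) + 37437) = 10596/(1/(-1/12245 + 35368) + 37437) = 10596/(1/(433081159/12245) + 37437) = 10596/(12245/433081159 + 37437) = 10596/(16213259361728/433081159) = 10596*(433081159/16213259361728) = 1147231990191/4053314840432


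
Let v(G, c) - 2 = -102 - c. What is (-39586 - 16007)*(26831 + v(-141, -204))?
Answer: -1497397455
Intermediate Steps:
v(G, c) = -100 - c (v(G, c) = 2 + (-102 - c) = -100 - c)
(-39586 - 16007)*(26831 + v(-141, -204)) = (-39586 - 16007)*(26831 + (-100 - 1*(-204))) = -55593*(26831 + (-100 + 204)) = -55593*(26831 + 104) = -55593*26935 = -1497397455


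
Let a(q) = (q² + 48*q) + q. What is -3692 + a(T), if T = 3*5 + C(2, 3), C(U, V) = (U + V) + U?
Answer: -2130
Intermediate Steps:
C(U, V) = V + 2*U
T = 22 (T = 3*5 + (3 + 2*2) = 15 + (3 + 4) = 15 + 7 = 22)
a(q) = q² + 49*q
-3692 + a(T) = -3692 + 22*(49 + 22) = -3692 + 22*71 = -3692 + 1562 = -2130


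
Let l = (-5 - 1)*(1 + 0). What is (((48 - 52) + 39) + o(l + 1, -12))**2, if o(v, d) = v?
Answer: 900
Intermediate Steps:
l = -6 (l = -6*1 = -6)
(((48 - 52) + 39) + o(l + 1, -12))**2 = (((48 - 52) + 39) + (-6 + 1))**2 = ((-4 + 39) - 5)**2 = (35 - 5)**2 = 30**2 = 900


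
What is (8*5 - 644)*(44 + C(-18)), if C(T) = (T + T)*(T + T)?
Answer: -809360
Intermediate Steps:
C(T) = 4*T² (C(T) = (2*T)*(2*T) = 4*T²)
(8*5 - 644)*(44 + C(-18)) = (8*5 - 644)*(44 + 4*(-18)²) = (40 - 644)*(44 + 4*324) = -604*(44 + 1296) = -604*1340 = -809360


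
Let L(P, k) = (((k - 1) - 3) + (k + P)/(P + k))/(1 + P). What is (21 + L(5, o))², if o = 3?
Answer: 441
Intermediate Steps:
L(P, k) = (-3 + k)/(1 + P) (L(P, k) = (((-1 + k) - 3) + (P + k)/(P + k))/(1 + P) = ((-4 + k) + 1)/(1 + P) = (-3 + k)/(1 + P))
(21 + L(5, o))² = (21 + (-3 + 3)/(1 + 5))² = (21 + 0/6)² = (21 + (⅙)*0)² = (21 + 0)² = 21² = 441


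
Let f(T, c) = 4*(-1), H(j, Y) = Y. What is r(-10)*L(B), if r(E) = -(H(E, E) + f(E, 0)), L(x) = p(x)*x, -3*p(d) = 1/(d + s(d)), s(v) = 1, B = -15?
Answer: -5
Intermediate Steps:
p(d) = -1/(3*(1 + d)) (p(d) = -1/(3*(d + 1)) = -1/(3*(1 + d)))
f(T, c) = -4
L(x) = -x/(3 + 3*x) (L(x) = (-1/(3 + 3*x))*x = -x/(3 + 3*x))
r(E) = 4 - E (r(E) = -(E - 4) = -(-4 + E) = 4 - E)
r(-10)*L(B) = (4 - 1*(-10))*(-1*(-15)/(3 + 3*(-15))) = (4 + 10)*(-1*(-15)/(3 - 45)) = 14*(-1*(-15)/(-42)) = 14*(-1*(-15)*(-1/42)) = 14*(-5/14) = -5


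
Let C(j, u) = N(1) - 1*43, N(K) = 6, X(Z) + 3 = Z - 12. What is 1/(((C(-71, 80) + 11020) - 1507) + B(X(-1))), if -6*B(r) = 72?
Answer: 1/9464 ≈ 0.00010566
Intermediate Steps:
X(Z) = -15 + Z (X(Z) = -3 + (Z - 12) = -3 + (-12 + Z) = -15 + Z)
C(j, u) = -37 (C(j, u) = 6 - 1*43 = 6 - 43 = -37)
B(r) = -12 (B(r) = -⅙*72 = -12)
1/(((C(-71, 80) + 11020) - 1507) + B(X(-1))) = 1/(((-37 + 11020) - 1507) - 12) = 1/((10983 - 1507) - 12) = 1/(9476 - 12) = 1/9464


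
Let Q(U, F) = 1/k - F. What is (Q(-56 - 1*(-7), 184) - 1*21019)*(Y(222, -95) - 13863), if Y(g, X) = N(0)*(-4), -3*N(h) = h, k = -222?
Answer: 21751356607/74 ≈ 2.9394e+8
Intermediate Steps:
N(h) = -h/3
Q(U, F) = -1/222 - F (Q(U, F) = 1/(-222) - F = -1/222 - F)
Y(g, X) = 0 (Y(g, X) = -⅓*0*(-4) = 0*(-4) = 0)
(Q(-56 - 1*(-7), 184) - 1*21019)*(Y(222, -95) - 13863) = ((-1/222 - 1*184) - 1*21019)*(0 - 13863) = ((-1/222 - 184) - 21019)*(-13863) = (-40849/222 - 21019)*(-13863) = -4707067/222*(-13863) = 21751356607/74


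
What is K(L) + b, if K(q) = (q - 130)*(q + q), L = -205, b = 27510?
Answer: 164860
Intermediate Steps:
K(q) = 2*q*(-130 + q) (K(q) = (-130 + q)*(2*q) = 2*q*(-130 + q))
K(L) + b = 2*(-205)*(-130 - 205) + 27510 = 2*(-205)*(-335) + 27510 = 137350 + 27510 = 164860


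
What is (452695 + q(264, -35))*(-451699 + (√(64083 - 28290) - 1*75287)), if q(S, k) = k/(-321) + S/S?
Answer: -25526402753562/107 + 145315451*√3977/107 ≈ -2.3848e+11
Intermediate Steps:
q(S, k) = 1 - k/321 (q(S, k) = k*(-1/321) + 1 = -k/321 + 1 = 1 - k/321)
(452695 + q(264, -35))*(-451699 + (√(64083 - 28290) - 1*75287)) = (452695 + (1 - 1/321*(-35)))*(-451699 + (√(64083 - 28290) - 1*75287)) = (452695 + (1 + 35/321))*(-451699 + (√35793 - 75287)) = (452695 + 356/321)*(-451699 + (3*√3977 - 75287)) = 145315451*(-451699 + (-75287 + 3*√3977))/321 = 145315451*(-526986 + 3*√3977)/321 = -25526402753562/107 + 145315451*√3977/107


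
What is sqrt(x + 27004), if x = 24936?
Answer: 14*sqrt(265) ≈ 227.90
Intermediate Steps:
sqrt(x + 27004) = sqrt(24936 + 27004) = sqrt(51940) = 14*sqrt(265)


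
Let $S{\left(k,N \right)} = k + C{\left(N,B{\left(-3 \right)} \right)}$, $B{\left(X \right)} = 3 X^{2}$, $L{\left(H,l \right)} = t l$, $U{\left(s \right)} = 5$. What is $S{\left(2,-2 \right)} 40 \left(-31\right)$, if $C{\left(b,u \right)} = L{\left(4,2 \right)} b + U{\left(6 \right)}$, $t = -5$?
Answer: $-33480$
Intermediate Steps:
$L{\left(H,l \right)} = - 5 l$
$C{\left(b,u \right)} = 5 - 10 b$ ($C{\left(b,u \right)} = \left(-5\right) 2 b + 5 = - 10 b + 5 = 5 - 10 b$)
$S{\left(k,N \right)} = 5 + k - 10 N$ ($S{\left(k,N \right)} = k - \left(-5 + 10 N\right) = 5 + k - 10 N$)
$S{\left(2,-2 \right)} 40 \left(-31\right) = \left(5 + 2 - -20\right) 40 \left(-31\right) = \left(5 + 2 + 20\right) 40 \left(-31\right) = 27 \cdot 40 \left(-31\right) = 1080 \left(-31\right) = -33480$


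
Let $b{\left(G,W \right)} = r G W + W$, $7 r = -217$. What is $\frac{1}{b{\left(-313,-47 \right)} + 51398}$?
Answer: $- \frac{1}{404690} \approx -2.471 \cdot 10^{-6}$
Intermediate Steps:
$r = -31$ ($r = \frac{1}{7} \left(-217\right) = -31$)
$b{\left(G,W \right)} = W - 31 G W$ ($b{\left(G,W \right)} = - 31 G W + W = W - 31 G W$)
$\frac{1}{b{\left(-313,-47 \right)} + 51398} = \frac{1}{- 47 \left(1 - -9703\right) + 51398} = \frac{1}{- 47 \left(1 + 9703\right) + 51398} = \frac{1}{\left(-47\right) 9704 + 51398} = \frac{1}{-456088 + 51398} = \frac{1}{-404690} = - \frac{1}{404690}$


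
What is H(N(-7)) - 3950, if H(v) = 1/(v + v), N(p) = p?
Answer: -55301/14 ≈ -3950.1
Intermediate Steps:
H(v) = 1/(2*v)
H(N(-7)) - 3950 = (1/2)/(-7) - 3950 = (1/2)*(-1/7) - 3950 = -1/14 - 3950 = -55301/14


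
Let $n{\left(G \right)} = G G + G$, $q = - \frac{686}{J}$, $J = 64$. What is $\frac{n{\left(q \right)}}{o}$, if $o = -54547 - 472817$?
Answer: $- \frac{106673}{540020736} \approx -0.00019753$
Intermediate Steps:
$q = - \frac{343}{32}$ ($q = - \frac{686}{64} = \left(-686\right) \frac{1}{64} = - \frac{343}{32} \approx -10.719$)
$n{\left(G \right)} = G + G^{2}$ ($n{\left(G \right)} = G^{2} + G = G + G^{2}$)
$o = -527364$ ($o = -54547 - 472817 = -527364$)
$\frac{n{\left(q \right)}}{o} = \frac{\left(- \frac{343}{32}\right) \left(1 - \frac{343}{32}\right)}{-527364} = \left(- \frac{343}{32}\right) \left(- \frac{311}{32}\right) \left(- \frac{1}{527364}\right) = \frac{106673}{1024} \left(- \frac{1}{527364}\right) = - \frac{106673}{540020736}$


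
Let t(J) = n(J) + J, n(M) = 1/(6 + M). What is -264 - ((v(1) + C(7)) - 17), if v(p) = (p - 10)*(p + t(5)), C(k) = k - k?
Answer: -2114/11 ≈ -192.18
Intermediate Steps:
t(J) = J + 1/(6 + J) (t(J) = 1/(6 + J) + J = J + 1/(6 + J))
C(k) = 0
v(p) = (-10 + p)*(56/11 + p) (v(p) = (p - 10)*(p + (1 + 5*(6 + 5))/(6 + 5)) = (-10 + p)*(p + (1 + 5*11)/11) = (-10 + p)*(p + (1 + 55)/11) = (-10 + p)*(p + (1/11)*56) = (-10 + p)*(p + 56/11) = (-10 + p)*(56/11 + p))
-264 - ((v(1) + C(7)) - 17) = -264 - (((-560/11 + 1² - 54/11*1) + 0) - 17) = -264 - (((-560/11 + 1 - 54/11) + 0) - 17) = -264 - ((-603/11 + 0) - 17) = -264 - (-603/11 - 17) = -264 - 1*(-790/11) = -264 + 790/11 = -2114/11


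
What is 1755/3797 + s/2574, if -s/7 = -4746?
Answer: 21776884/1628913 ≈ 13.369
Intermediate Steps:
s = 33222 (s = -7*(-4746) = 33222)
1755/3797 + s/2574 = 1755/3797 + 33222/2574 = 1755*(1/3797) + 33222*(1/2574) = 1755/3797 + 5537/429 = 21776884/1628913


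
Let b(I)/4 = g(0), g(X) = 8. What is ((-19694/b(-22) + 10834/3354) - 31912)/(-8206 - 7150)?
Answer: 872689531/412032192 ≈ 2.1180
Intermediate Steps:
b(I) = 32 (b(I) = 4*8 = 32)
((-19694/b(-22) + 10834/3354) - 31912)/(-8206 - 7150) = ((-19694/32 + 10834/3354) - 31912)/(-8206 - 7150) = ((-19694*1/32 + 10834*(1/3354)) - 31912)/(-15356) = ((-9847/16 + 5417/1677) - 31912)*(-1/15356) = (-16426747/26832 - 31912)*(-1/15356) = -872689531/26832*(-1/15356) = 872689531/412032192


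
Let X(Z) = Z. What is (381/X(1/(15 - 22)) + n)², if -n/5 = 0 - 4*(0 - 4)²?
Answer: 5508409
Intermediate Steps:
n = 320 (n = -5*(0 - 4*(0 - 4)²) = -5*(0 - 4*(-4)²) = -5*(0 - 4*16) = -5*(0 - 64) = -5*(-64) = 320)
(381/X(1/(15 - 22)) + n)² = (381/(1/(15 - 22)) + 320)² = (381/(1/(-7)) + 320)² = (381/(-⅐) + 320)² = (381*(-7) + 320)² = (-2667 + 320)² = (-2347)² = 5508409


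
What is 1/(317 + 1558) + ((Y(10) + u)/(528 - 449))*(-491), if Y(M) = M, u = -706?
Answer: 640755079/148125 ≈ 4325.8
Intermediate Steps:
1/(317 + 1558) + ((Y(10) + u)/(528 - 449))*(-491) = 1/(317 + 1558) + ((10 - 706)/(528 - 449))*(-491) = 1/1875 - 696/79*(-491) = 1/1875 + 341736/79 = 640755079/148125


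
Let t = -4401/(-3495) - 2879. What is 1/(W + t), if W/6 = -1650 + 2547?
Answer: 1165/2917462 ≈ 0.00039932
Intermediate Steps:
W = 5382 (W = 6*(-1650 + 2547) = 6*897 = 5382)
t = -3352568/1165 (t = -4401*(-1/3495) - 2879 = 1467/1165 - 2879 = -3352568/1165 ≈ -2877.7)
1/(W + t) = 1/(5382 - 3352568/1165) = 1/(2917462/1165) = 1165/2917462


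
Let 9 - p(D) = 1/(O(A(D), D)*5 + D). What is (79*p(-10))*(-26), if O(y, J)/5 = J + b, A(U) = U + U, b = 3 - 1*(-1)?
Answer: -1479907/80 ≈ -18499.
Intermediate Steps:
b = 4 (b = 3 + 1 = 4)
A(U) = 2*U
O(y, J) = 20 + 5*J (O(y, J) = 5*(J + 4) = 5*(4 + J) = 20 + 5*J)
p(D) = 9 - 1/(100 + 26*D) (p(D) = 9 - 1/((20 + 5*D)*5 + D) = 9 - 1/((100 + 25*D) + D) = 9 - 1/(100 + 26*D))
(79*p(-10))*(-26) = (79*((899 + 234*(-10))/(2*(50 + 13*(-10)))))*(-26) = (79*((899 - 2340)/(2*(50 - 130))))*(-26) = (79*((½)*(-1441)/(-80)))*(-26) = (79*((½)*(-1/80)*(-1441)))*(-26) = (79*(1441/160))*(-26) = (113839/160)*(-26) = -1479907/80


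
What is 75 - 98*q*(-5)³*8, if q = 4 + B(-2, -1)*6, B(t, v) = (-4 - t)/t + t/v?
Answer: 2156075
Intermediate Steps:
B(t, v) = t/v + (-4 - t)/t (B(t, v) = (-4 - t)/t + t/v = t/v + (-4 - t)/t)
q = 22 (q = 4 + (-1 - 4/(-2) - 2/(-1))*6 = 4 + (-1 - 4*(-½) - 2*(-1))*6 = 4 + (-1 + 2 + 2)*6 = 4 + 3*6 = 4 + 18 = 22)
75 - 98*q*(-5)³*8 = 75 - 98*22*(-5)³*8 = 75 - 98*22*(-125)*8 = 75 - (-269500)*8 = 75 - 98*(-22000) = 75 + 2156000 = 2156075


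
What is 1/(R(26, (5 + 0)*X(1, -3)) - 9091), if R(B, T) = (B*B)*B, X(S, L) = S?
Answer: 1/8485 ≈ 0.00011786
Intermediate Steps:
R(B, T) = B³ (R(B, T) = B²*B = B³)
1/(R(26, (5 + 0)*X(1, -3)) - 9091) = 1/(26³ - 9091) = 1/(17576 - 9091) = 1/8485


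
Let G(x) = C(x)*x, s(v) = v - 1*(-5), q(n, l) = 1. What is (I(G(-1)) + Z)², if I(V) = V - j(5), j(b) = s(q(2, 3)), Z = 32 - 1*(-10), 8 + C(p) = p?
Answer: 2025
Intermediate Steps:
s(v) = 5 + v (s(v) = v + 5 = 5 + v)
C(p) = -8 + p
Z = 42 (Z = 32 + 10 = 42)
j(b) = 6 (j(b) = 5 + 1 = 6)
G(x) = x*(-8 + x) (G(x) = (-8 + x)*x = x*(-8 + x))
I(V) = -6 + V (I(V) = V - 1*6 = V - 6 = -6 + V)
(I(G(-1)) + Z)² = ((-6 - (-8 - 1)) + 42)² = ((-6 - 1*(-9)) + 42)² = ((-6 + 9) + 42)² = (3 + 42)² = 45² = 2025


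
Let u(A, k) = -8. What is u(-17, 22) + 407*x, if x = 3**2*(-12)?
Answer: -43964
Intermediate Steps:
x = -108 (x = 9*(-12) = -108)
u(-17, 22) + 407*x = -8 + 407*(-108) = -8 - 43956 = -43964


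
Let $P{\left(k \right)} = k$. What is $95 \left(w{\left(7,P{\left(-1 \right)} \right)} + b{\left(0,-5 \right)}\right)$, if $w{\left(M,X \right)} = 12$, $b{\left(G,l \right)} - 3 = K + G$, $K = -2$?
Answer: $1235$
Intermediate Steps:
$b{\left(G,l \right)} = 1 + G$ ($b{\left(G,l \right)} = 3 + \left(-2 + G\right) = 1 + G$)
$95 \left(w{\left(7,P{\left(-1 \right)} \right)} + b{\left(0,-5 \right)}\right) = 95 \left(12 + \left(1 + 0\right)\right) = 95 \left(12 + 1\right) = 95 \cdot 13 = 1235$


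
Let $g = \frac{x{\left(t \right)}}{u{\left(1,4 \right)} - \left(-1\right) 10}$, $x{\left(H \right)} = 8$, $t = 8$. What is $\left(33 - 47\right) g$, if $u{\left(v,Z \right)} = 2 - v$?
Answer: $- \frac{112}{11} \approx -10.182$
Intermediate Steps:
$g = \frac{8}{11}$ ($g = \frac{8}{\left(2 - 1\right) - \left(-1\right) 10} = \frac{8}{\left(2 - 1\right) - -10} = \frac{8}{1 + 10} = \frac{8}{11} \approx 0.72727$)
$\left(33 - 47\right) g = \left(33 - 47\right) \frac{8}{11} = \left(-14\right) \frac{8}{11} = - \frac{112}{11}$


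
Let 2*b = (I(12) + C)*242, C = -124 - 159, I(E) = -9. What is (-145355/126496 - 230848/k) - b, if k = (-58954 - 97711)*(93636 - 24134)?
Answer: 412399535933396201/11672505049760 ≈ 35331.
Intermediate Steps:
k = -10888530830 (k = -156665*69502 = -10888530830)
C = -283
b = -35332 (b = ((-9 - 283)*242)/2 = (-292*242)/2 = (½)*(-70664) = -35332)
(-145355/126496 - 230848/k) - b = (-145355/126496 - 230848/(-10888530830)) - 1*(-35332) = (-145355*1/126496 - 230848*(-1/10888530830)) + 35332 = (-145355/126496 + 115424/5444265415) + 35332 = -13412484724119/11672505049760 + 35332 = 412399535933396201/11672505049760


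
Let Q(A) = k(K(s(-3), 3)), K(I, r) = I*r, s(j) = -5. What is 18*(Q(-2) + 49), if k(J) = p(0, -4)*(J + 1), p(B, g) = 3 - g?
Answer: -882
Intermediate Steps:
k(J) = 7 + 7*J (k(J) = (3 - 1*(-4))*(J + 1) = (3 + 4)*(1 + J) = 7*(1 + J) = 7 + 7*J)
Q(A) = -98 (Q(A) = 7 + 7*(-5*3) = 7 + 7*(-15) = 7 - 105 = -98)
18*(Q(-2) + 49) = 18*(-98 + 49) = 18*(-49) = -882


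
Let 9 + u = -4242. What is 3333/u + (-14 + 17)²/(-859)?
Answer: -967102/1217203 ≈ -0.79453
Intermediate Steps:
u = -4251 (u = -9 - 4242 = -4251)
3333/u + (-14 + 17)²/(-859) = 3333/(-4251) + (-14 + 17)²/(-859) = 3333*(-1/4251) + 3²*(-1/859) = -1111/1417 + 9*(-1/859) = -1111/1417 - 9/859 = -967102/1217203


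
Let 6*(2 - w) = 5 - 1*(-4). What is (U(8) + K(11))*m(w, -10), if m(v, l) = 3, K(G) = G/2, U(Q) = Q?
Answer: 81/2 ≈ 40.500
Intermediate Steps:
K(G) = G/2 (K(G) = G*(1/2) = G/2)
w = 1/2 (w = 2 - (5 - 1*(-4))/6 = 2 - (5 + 4)/6 = 2 - 1/6*9 = 2 - 3/2 = 1/2 ≈ 0.50000)
(U(8) + K(11))*m(w, -10) = (8 + (1/2)*11)*3 = (8 + 11/2)*3 = (27/2)*3 = 81/2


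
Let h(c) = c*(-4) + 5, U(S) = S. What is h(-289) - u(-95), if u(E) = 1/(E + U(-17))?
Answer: 130033/112 ≈ 1161.0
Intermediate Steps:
h(c) = 5 - 4*c (h(c) = -4*c + 5 = 5 - 4*c)
u(E) = 1/(-17 + E) (u(E) = 1/(E - 17) = 1/(-17 + E))
h(-289) - u(-95) = (5 - 4*(-289)) - 1/(-17 - 95) = (5 + 1156) - 1/(-112) = 1161 - 1*(-1/112) = 1161 + 1/112 = 130033/112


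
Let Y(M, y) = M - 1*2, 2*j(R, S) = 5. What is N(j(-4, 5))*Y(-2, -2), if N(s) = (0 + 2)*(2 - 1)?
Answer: -8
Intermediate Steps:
j(R, S) = 5/2 (j(R, S) = (½)*5 = 5/2)
Y(M, y) = -2 + M (Y(M, y) = M - 2 = -2 + M)
N(s) = 2 (N(s) = 2*1 = 2)
N(j(-4, 5))*Y(-2, -2) = 2*(-2 - 2) = 2*(-4) = -8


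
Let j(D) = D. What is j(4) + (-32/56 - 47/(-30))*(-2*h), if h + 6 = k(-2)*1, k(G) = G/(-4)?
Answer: 3139/210 ≈ 14.948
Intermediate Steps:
k(G) = -G/4 (k(G) = G*(-1/4) = -G/4)
h = -11/2 (h = -6 - 1/4*(-2)*1 = -6 + (1/2)*1 = -6 + 1/2 = -11/2 ≈ -5.5000)
j(4) + (-32/56 - 47/(-30))*(-2*h) = 4 + (-32/56 - 47/(-30))*(-2*(-11/2)) = 4 + (-32*1/56 - 47*(-1/30))*11 = 4 + (-4/7 + 47/30)*11 = 4 + (209/210)*11 = 4 + 2299/210 = 3139/210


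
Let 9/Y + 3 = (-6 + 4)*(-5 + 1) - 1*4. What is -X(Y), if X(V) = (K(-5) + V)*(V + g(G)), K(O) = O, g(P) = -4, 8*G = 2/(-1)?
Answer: -20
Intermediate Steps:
G = -¼ (G = (2/(-1))/8 = (2*(-1))/8 = (⅛)*(-2) = -¼ ≈ -0.25000)
Y = 9 (Y = 9/(-3 + ((-6 + 4)*(-5 + 1) - 1*4)) = 9/(-3 + (-2*(-4) - 4)) = 9/(-3 + (8 - 4)) = 9/(-3 + 4) = 9/1 = 9*1 = 9)
X(V) = (-5 + V)*(-4 + V) (X(V) = (-5 + V)*(V - 4) = (-5 + V)*(-4 + V))
-X(Y) = -(20 + 9² - 9*9) = -(20 + 81 - 81) = -1*20 = -20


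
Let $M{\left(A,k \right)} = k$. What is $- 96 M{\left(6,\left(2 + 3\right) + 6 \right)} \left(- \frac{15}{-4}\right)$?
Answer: $-3960$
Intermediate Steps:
$- 96 M{\left(6,\left(2 + 3\right) + 6 \right)} \left(- \frac{15}{-4}\right) = - 96 \left(\left(2 + 3\right) + 6\right) \left(- \frac{15}{-4}\right) = - 96 \left(5 + 6\right) \left(\left(-15\right) \left(- \frac{1}{4}\right)\right) = \left(-96\right) 11 \cdot \frac{15}{4} = \left(-1056\right) \frac{15}{4} = -3960$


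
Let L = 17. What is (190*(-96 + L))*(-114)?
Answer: 1711140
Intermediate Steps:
(190*(-96 + L))*(-114) = (190*(-96 + 17))*(-114) = (190*(-79))*(-114) = -15010*(-114) = 1711140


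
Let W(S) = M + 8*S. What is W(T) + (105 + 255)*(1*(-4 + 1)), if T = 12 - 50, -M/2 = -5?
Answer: -1374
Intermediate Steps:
M = 10 (M = -2*(-5) = 10)
T = -38
W(S) = 10 + 8*S
W(T) + (105 + 255)*(1*(-4 + 1)) = (10 + 8*(-38)) + (105 + 255)*(1*(-4 + 1)) = (10 - 304) + 360*(1*(-3)) = -294 + 360*(-3) = -294 - 1080 = -1374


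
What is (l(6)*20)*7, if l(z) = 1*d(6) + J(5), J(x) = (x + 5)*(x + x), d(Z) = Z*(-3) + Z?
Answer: 12320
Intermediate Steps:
d(Z) = -2*Z (d(Z) = -3*Z + Z = -2*Z)
J(x) = 2*x*(5 + x) (J(x) = (5 + x)*(2*x) = 2*x*(5 + x))
l(z) = 88 (l(z) = 1*(-2*6) + 2*5*(5 + 5) = 1*(-12) + 2*5*10 = -12 + 100 = 88)
(l(6)*20)*7 = (88*20)*7 = 1760*7 = 12320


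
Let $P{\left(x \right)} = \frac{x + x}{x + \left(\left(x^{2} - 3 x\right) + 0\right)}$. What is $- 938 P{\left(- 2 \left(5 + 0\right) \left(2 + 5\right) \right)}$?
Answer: $\frac{469}{18} \approx 26.056$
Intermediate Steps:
$P{\left(x \right)} = \frac{2 x}{x^{2} - 2 x}$ ($P{\left(x \right)} = \frac{2 x}{x + \left(x^{2} - 3 x\right)} = \frac{2 x}{x^{2} - 2 x}$)
$- 938 P{\left(- 2 \left(5 + 0\right) \left(2 + 5\right) \right)} = - 938 \frac{2}{-2 + - 2 \left(5 + 0\right) \left(2 + 5\right)} = - 938 \frac{2}{-2 + \left(-2\right) 5 \cdot 7} = - 938 \frac{2}{-2 - 70} = - 938 \frac{2}{-72} = - 938 \cdot 2 \left(- \frac{1}{72}\right) = \left(-938\right) \left(- \frac{1}{36}\right) = \frac{469}{18}$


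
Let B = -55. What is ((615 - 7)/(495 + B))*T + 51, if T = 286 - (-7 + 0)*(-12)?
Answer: 18157/55 ≈ 330.13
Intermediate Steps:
T = 202 (T = 286 - (-7)*(-12) = 286 - 1*84 = 286 - 84 = 202)
((615 - 7)/(495 + B))*T + 51 = ((615 - 7)/(495 - 55))*202 + 51 = (608/440)*202 + 51 = (608*(1/440))*202 + 51 = (76/55)*202 + 51 = 15352/55 + 51 = 18157/55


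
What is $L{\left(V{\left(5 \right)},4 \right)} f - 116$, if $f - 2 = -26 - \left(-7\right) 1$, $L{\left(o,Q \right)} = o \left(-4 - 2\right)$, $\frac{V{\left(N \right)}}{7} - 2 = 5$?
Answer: $4882$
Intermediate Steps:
$V{\left(N \right)} = 49$ ($V{\left(N \right)} = 14 + 7 \cdot 5 = 14 + 35 = 49$)
$L{\left(o,Q \right)} = - 6 o$ ($L{\left(o,Q \right)} = o \left(-6\right) = - 6 o$)
$f = -17$ ($f = 2 - \left(26 - 7\right) = 2 - 19 = -17$)
$L{\left(V{\left(5 \right)},4 \right)} f - 116 = \left(-6\right) 49 \left(-17\right) - 116 = \left(-294\right) \left(-17\right) - 116 = 4998 - 116 = 4882$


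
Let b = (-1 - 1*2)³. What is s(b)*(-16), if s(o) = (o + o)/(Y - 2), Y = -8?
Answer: -432/5 ≈ -86.400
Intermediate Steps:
b = -27 (b = (-1 - 2)³ = (-3)³ = -27)
s(o) = -o/5 (s(o) = (o + o)/(-8 - 2) = (2*o)/(-10) = (2*o)*(-⅒) = -o/5)
s(b)*(-16) = -⅕*(-27)*(-16) = (27/5)*(-16) = -432/5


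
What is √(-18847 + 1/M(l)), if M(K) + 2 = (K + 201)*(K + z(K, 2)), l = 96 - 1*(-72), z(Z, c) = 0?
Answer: I*√72424499542710/61990 ≈ 137.28*I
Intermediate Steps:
l = 168 (l = 96 + 72 = 168)
M(K) = -2 + K*(201 + K) (M(K) = -2 + (K + 201)*(K + 0) = -2 + (201 + K)*K = -2 + K*(201 + K))
√(-18847 + 1/M(l)) = √(-18847 + 1/(-2 + 168² + 201*168)) = √(-18847 + 1/(-2 + 28224 + 33768)) = √(-18847 + 1/61990) = √(-1168325529/61990) = I*√72424499542710/61990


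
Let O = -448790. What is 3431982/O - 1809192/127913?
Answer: -625471195623/28703037635 ≈ -21.791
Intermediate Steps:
3431982/O - 1809192/127913 = 3431982/(-448790) - 1809192/127913 = 3431982*(-1/448790) - 1809192*1/127913 = -1715991/224395 - 1809192/127913 = -625471195623/28703037635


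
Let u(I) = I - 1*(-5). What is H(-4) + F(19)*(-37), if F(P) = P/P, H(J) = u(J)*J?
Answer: -41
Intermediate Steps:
u(I) = 5 + I (u(I) = I + 5 = 5 + I)
H(J) = J*(5 + J) (H(J) = (5 + J)*J = J*(5 + J))
F(P) = 1
H(-4) + F(19)*(-37) = -4*(5 - 4) + 1*(-37) = -4*1 - 37 = -4 - 37 = -41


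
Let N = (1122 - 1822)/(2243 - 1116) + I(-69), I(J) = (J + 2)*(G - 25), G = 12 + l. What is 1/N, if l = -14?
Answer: 161/291149 ≈ 0.00055298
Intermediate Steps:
G = -2 (G = 12 - 14 = -2)
I(J) = -54 - 27*J (I(J) = (J + 2)*(-2 - 25) = (2 + J)*(-27) = -54 - 27*J)
N = 291149/161 (N = (1122 - 1822)/(2243 - 1116) + (-54 - 27*(-69)) = -700/1127 + (-54 + 1863) = -700*1/1127 + 1809 = -100/161 + 1809 = 291149/161 ≈ 1808.4)
1/N = 1/(291149/161) = 161/291149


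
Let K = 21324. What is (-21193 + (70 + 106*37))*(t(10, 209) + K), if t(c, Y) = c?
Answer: -366966134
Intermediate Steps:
(-21193 + (70 + 106*37))*(t(10, 209) + K) = (-21193 + (70 + 106*37))*(10 + 21324) = (-21193 + (70 + 3922))*21334 = (-21193 + 3992)*21334 = -17201*21334 = -366966134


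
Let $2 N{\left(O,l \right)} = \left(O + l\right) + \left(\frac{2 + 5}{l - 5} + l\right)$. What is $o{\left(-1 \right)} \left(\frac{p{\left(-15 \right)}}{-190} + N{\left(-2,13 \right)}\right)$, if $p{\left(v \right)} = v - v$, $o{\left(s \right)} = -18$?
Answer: $- \frac{1791}{8} \approx -223.88$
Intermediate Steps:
$p{\left(v \right)} = 0$
$N{\left(O,l \right)} = l + \frac{O}{2} + \frac{7}{2 \left(-5 + l\right)}$ ($N{\left(O,l \right)} = \frac{\left(O + l\right) + \left(\frac{2 + 5}{l - 5} + l\right)}{2} = \frac{\left(O + l\right) + \left(\frac{7}{-5 + l} + l\right)}{2} = \frac{\left(O + l\right) + \left(l + \frac{7}{-5 + l}\right)}{2} = \frac{O + 2 l + \frac{7}{-5 + l}}{2} = l + \frac{O}{2} + \frac{7}{2 \left(-5 + l\right)}$)
$o{\left(-1 \right)} \left(\frac{p{\left(-15 \right)}}{-190} + N{\left(-2,13 \right)}\right) = - 18 \left(\frac{0}{-190} + \frac{7 - 130 - -10 + 2 \cdot 13^{2} - 26}{2 \left(-5 + 13\right)}\right) = - 18 \left(0 \left(- \frac{1}{190}\right) + \frac{7 - 130 + 10 + 2 \cdot 169 - 26}{2 \cdot 8}\right) = - 18 \left(0 + \frac{1}{2} \cdot \frac{1}{8} \left(7 - 130 + 10 + 338 - 26\right)\right) = - 18 \left(0 + \frac{1}{2} \cdot \frac{1}{8} \cdot 199\right) = - 18 \left(0 + \frac{199}{16}\right) = \left(-18\right) \frac{199}{16} = - \frac{1791}{8}$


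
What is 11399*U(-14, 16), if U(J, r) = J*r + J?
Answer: -2712962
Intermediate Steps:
U(J, r) = J + J*r
11399*U(-14, 16) = 11399*(-14*(1 + 16)) = 11399*(-14*17) = 11399*(-238) = -2712962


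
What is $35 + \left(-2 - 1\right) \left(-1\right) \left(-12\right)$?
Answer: $-1$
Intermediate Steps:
$35 + \left(-2 - 1\right) \left(-1\right) \left(-12\right) = 35 + \left(-3\right) \left(-1\right) \left(-12\right) = 35 + 3 \left(-12\right) = 35 - 36 = -1$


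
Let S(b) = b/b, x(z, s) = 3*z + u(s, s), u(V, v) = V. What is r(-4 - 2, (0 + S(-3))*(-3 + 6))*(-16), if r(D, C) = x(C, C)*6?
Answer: -1152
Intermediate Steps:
x(z, s) = s + 3*z (x(z, s) = 3*z + s = s + 3*z)
S(b) = 1
r(D, C) = 24*C (r(D, C) = (C + 3*C)*6 = (4*C)*6 = 24*C)
r(-4 - 2, (0 + S(-3))*(-3 + 6))*(-16) = (24*((0 + 1)*(-3 + 6)))*(-16) = (24*(1*3))*(-16) = (24*3)*(-16) = 72*(-16) = -1152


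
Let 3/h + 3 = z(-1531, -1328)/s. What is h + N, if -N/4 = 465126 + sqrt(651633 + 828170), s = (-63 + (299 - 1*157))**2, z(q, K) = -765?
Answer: -12085840225/6496 - 4*sqrt(1479803) ≈ -1.8654e+6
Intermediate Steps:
s = 6241 (s = (-63 + (299 - 157))**2 = (-63 + 142)**2 = 79**2 = 6241)
h = -6241/6496 (h = 3/(-3 - 765/6241) = 3/(-19488/6241) = 3*(-6241/19488) = -6241/6496 ≈ -0.96074)
N = -1860504 - 4*sqrt(1479803) (N = -4*(465126 + sqrt(651633 + 828170)) = -4*(465126 + sqrt(1479803)) = -1860504 - 4*sqrt(1479803) ≈ -1.8654e+6)
h + N = -6241/6496 + (-1860504 - 4*sqrt(1479803)) = -12085840225/6496 - 4*sqrt(1479803)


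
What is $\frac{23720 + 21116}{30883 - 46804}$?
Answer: $- \frac{44836}{15921} \approx -2.8162$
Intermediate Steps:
$\frac{23720 + 21116}{30883 - 46804} = \frac{44836}{-15921} = 44836 \left(- \frac{1}{15921}\right) = - \frac{44836}{15921}$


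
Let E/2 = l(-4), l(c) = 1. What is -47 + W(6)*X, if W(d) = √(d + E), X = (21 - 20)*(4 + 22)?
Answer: -47 + 52*√2 ≈ 26.539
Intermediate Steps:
E = 2 (E = 2*1 = 2)
X = 26 (X = 1*26 = 26)
W(d) = √(2 + d) (W(d) = √(d + 2) = √(2 + d))
-47 + W(6)*X = -47 + √(2 + 6)*26 = -47 + √8*26 = -47 + (2*√2)*26 = -47 + 52*√2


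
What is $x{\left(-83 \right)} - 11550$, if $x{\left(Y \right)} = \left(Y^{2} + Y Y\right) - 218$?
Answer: $2010$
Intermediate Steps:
$x{\left(Y \right)} = -218 + 2 Y^{2}$ ($x{\left(Y \right)} = \left(Y^{2} + Y^{2}\right) - 218 = 2 Y^{2} - 218 = -218 + 2 Y^{2}$)
$x{\left(-83 \right)} - 11550 = \left(-218 + 2 \left(-83\right)^{2}\right) - 11550 = \left(-218 + 2 \cdot 6889\right) - 11550 = \left(-218 + 13778\right) - 11550 = 13560 - 11550 = 2010$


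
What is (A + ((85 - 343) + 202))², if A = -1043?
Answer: 1207801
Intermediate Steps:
(A + ((85 - 343) + 202))² = (-1043 + ((85 - 343) + 202))² = (-1043 + (-258 + 202))² = (-1043 - 56)² = (-1099)² = 1207801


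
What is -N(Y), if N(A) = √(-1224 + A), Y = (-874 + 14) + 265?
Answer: -I*√1819 ≈ -42.65*I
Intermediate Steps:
Y = -595 (Y = -860 + 265 = -595)
-N(Y) = -√(-1224 - 595) = -√(-1819) = -I*√1819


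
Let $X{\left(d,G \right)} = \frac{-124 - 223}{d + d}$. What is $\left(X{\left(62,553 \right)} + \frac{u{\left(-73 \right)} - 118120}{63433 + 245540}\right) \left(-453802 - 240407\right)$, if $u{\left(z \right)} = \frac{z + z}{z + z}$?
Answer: $\frac{28198859132961}{12770884} \approx 2.2081 \cdot 10^{6}$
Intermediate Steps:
$u{\left(z \right)} = 1$ ($u{\left(z \right)} = \frac{2 z}{2 z} = 2 z \frac{1}{2 z} = 1$)
$X{\left(d,G \right)} = - \frac{347}{2 d}$
$\left(X{\left(62,553 \right)} + \frac{u{\left(-73 \right)} - 118120}{63433 + 245540}\right) \left(-453802 - 240407\right) = \left(- \frac{347}{2 \cdot 62} + \frac{1 - 118120}{63433 + 245540}\right) \left(-453802 - 240407\right) = \left(\left(- \frac{347}{2}\right) \frac{1}{62} - \frac{118119}{308973}\right) \left(-694209\right) = \left(- \frac{347}{124} - \frac{39373}{102991}\right) \left(-694209\right) = \left(- \frac{40620129}{12770884}\right) \left(-694209\right) = \frac{28198859132961}{12770884}$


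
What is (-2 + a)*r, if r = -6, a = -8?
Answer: 60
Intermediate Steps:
(-2 + a)*r = (-2 - 8)*(-6) = -10*(-6) = 60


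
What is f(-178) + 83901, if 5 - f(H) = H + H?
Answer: 84262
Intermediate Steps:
f(H) = 5 - 2*H (f(H) = 5 - (H + H) = 5 - 2*H)
f(-178) + 83901 = (5 - 2*(-178)) + 83901 = (5 + 356) + 83901 = 361 + 83901 = 84262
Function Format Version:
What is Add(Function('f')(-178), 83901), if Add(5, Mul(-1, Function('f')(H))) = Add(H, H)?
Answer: 84262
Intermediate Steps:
Function('f')(H) = Add(5, Mul(-2, H)) (Function('f')(H) = Add(5, Mul(-1, Add(H, H))) = Add(5, Mul(-1, Mul(2, H))) = Add(5, Mul(-2, H)))
Add(Function('f')(-178), 83901) = Add(Add(5, Mul(-2, -178)), 83901) = Add(Add(5, 356), 83901) = Add(361, 83901) = 84262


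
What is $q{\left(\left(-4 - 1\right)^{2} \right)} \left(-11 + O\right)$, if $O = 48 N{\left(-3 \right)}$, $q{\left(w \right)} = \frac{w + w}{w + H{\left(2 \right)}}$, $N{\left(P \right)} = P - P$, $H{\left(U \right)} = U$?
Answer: $- \frac{550}{27} \approx -20.37$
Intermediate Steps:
$N{\left(P \right)} = 0$
$q{\left(w \right)} = \frac{2 w}{2 + w}$ ($q{\left(w \right)} = \frac{w + w}{w + 2} = \frac{2 w}{2 + w}$)
$O = 0$ ($O = 48 \cdot 0 = 0$)
$q{\left(\left(-4 - 1\right)^{2} \right)} \left(-11 + O\right) = \frac{2 \left(-4 - 1\right)^{2}}{2 + \left(-4 - 1\right)^{2}} \left(-11 + 0\right) = \frac{2 \left(-5\right)^{2}}{2 + \left(-5\right)^{2}} \left(-11\right) = 2 \cdot 25 \frac{1}{2 + 25} \left(-11\right) = 2 \cdot 25 \cdot \frac{1}{27} \left(-11\right) = \frac{50}{27} \left(-11\right) = - \frac{550}{27}$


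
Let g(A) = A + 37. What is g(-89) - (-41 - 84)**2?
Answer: -15677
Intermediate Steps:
g(A) = 37 + A
g(-89) - (-41 - 84)**2 = (37 - 89) - (-41 - 84)**2 = -52 - 1*(-125)**2 = -52 - 1*15625 = -52 - 15625 = -15677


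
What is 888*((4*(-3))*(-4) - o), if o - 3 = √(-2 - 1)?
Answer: 39960 - 888*I*√3 ≈ 39960.0 - 1538.1*I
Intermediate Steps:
o = 3 + I*√3 (o = 3 + √(-2 - 1) = 3 + √(-3) = 3 + I*√3 ≈ 3.0 + 1.732*I)
888*((4*(-3))*(-4) - o) = 888*((4*(-3))*(-4) - (3 + I*√3)) = 888*(-12*(-4) + (-3 - I*√3)) = 888*(48 + (-3 - I*√3)) = 888*(45 - I*√3) = 39960 - 888*I*√3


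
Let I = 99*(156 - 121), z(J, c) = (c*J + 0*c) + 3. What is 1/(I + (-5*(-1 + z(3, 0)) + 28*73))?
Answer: 1/5499 ≈ 0.00018185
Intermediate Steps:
z(J, c) = 3 + J*c (z(J, c) = (J*c + 0) + 3 = J*c + 3 = 3 + J*c)
I = 3465 (I = 99*35 = 3465)
1/(I + (-5*(-1 + z(3, 0)) + 28*73)) = 1/(3465 + (-5*(-1 + (3 + 3*0)) + 28*73)) = 1/(3465 + (-5*(-1 + (3 + 0)) + 2044)) = 1/(3465 + (-5*(-1 + 3) + 2044)) = 1/(3465 + (-5*2 + 2044)) = 1/(3465 + (-10 + 2044)) = 1/(3465 + 2034) = 1/5499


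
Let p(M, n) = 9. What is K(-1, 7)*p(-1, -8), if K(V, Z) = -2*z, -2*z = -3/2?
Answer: -27/2 ≈ -13.500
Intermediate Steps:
z = 3/4 (z = -(-3)/(2*2) = -1/2*(-3/2) = 3/4 ≈ 0.75000)
K(V, Z) = -3/2 (K(V, Z) = -2*3/4 = -3/2)
K(-1, 7)*p(-1, -8) = -3/2*9 = -27/2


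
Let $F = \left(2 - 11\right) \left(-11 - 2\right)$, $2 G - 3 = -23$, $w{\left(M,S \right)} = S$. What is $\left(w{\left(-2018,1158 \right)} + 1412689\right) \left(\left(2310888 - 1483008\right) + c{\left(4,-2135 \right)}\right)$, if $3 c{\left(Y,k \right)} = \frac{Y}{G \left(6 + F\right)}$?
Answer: $\frac{2159564479466506}{1845} \approx 1.1705 \cdot 10^{12}$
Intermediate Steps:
$G = -10$ ($G = \frac{3}{2} + \frac{1}{2} \left(-23\right) = \frac{3}{2} - \frac{23}{2} = -10$)
$F = 117$ ($F = \left(-9\right) \left(-13\right) = 117$)
$c{\left(Y,k \right)} = - \frac{Y}{3690}$ ($c{\left(Y,k \right)} = \frac{Y \frac{1}{\left(-10\right) \left(6 + 117\right)}}{3} = \frac{Y \frac{1}{\left(-10\right) 123}}{3} = \frac{Y \frac{1}{-1230}}{3} = \frac{Y \left(- \frac{1}{1230}\right)}{3} = \frac{\left(- \frac{1}{1230}\right) Y}{3} = - \frac{Y}{3690}$)
$\left(w{\left(-2018,1158 \right)} + 1412689\right) \left(\left(2310888 - 1483008\right) + c{\left(4,-2135 \right)}\right) = \left(1158 + 1412689\right) \left(\left(2310888 - 1483008\right) - \frac{2}{1845}\right) = 1413847 \left(827880 - \frac{2}{1845}\right) = 1413847 \cdot \frac{1527438598}{1845} = \frac{2159564479466506}{1845}$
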